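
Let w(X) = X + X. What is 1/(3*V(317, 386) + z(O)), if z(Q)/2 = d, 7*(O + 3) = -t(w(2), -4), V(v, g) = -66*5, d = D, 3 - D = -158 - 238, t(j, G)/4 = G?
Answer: -1/192 ≈ -0.0052083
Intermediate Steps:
w(X) = 2*X
t(j, G) = 4*G
D = 399 (D = 3 - (-158 - 238) = 3 - 1*(-396) = 3 + 396 = 399)
d = 399
V(v, g) = -330
O = -5/7 (O = -3 + (-4*(-4))/7 = -3 + (-1*(-16))/7 = -3 + (⅐)*16 = -3 + 16/7 = -5/7 ≈ -0.71429)
z(Q) = 798 (z(Q) = 2*399 = 798)
1/(3*V(317, 386) + z(O)) = 1/(3*(-330) + 798) = 1/(-990 + 798) = 1/(-192) = -1/192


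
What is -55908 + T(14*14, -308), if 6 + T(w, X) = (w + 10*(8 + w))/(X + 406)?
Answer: -2738668/49 ≈ -55891.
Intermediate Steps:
T(w, X) = -6 + (80 + 11*w)/(406 + X) (T(w, X) = -6 + (w + 10*(8 + w))/(X + 406) = -6 + (w + (80 + 10*w))/(406 + X) = -6 + (80 + 11*w)/(406 + X))
-55908 + T(14*14, -308) = -55908 + (-2356 - 6*(-308) + 11*(14*14))/(406 - 308) = -55908 + (-2356 + 1848 + 11*196)/98 = -55908 + (-2356 + 1848 + 2156)/98 = -55908 + (1/98)*1648 = -55908 + 824/49 = -2738668/49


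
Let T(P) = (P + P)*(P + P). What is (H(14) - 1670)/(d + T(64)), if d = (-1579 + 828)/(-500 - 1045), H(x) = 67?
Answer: -2476635/25314031 ≈ -0.097836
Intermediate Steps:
T(P) = 4*P² (T(P) = (2*P)*(2*P) = 4*P²)
d = 751/1545 (d = -751/(-1545) = -751*(-1/1545) = 751/1545 ≈ 0.48608)
(H(14) - 1670)/(d + T(64)) = (67 - 1670)/(751/1545 + 4*64²) = -1603/(751/1545 + 4*4096) = -1603/(751/1545 + 16384) = -1603/25314031/1545 = -1603*1545/25314031 = -2476635/25314031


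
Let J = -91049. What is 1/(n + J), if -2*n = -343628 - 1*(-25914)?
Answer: 1/67808 ≈ 1.4748e-5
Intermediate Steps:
n = 158857 (n = -(-343628 - 1*(-25914))/2 = -(-343628 + 25914)/2 = -½*(-317714) = 158857)
1/(n + J) = 1/(158857 - 91049) = 1/67808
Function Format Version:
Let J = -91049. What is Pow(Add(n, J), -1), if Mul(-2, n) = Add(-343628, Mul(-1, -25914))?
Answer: Rational(1, 67808) ≈ 1.4748e-5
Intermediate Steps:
n = 158857 (n = Mul(Rational(-1, 2), Add(-343628, Mul(-1, -25914))) = Mul(Rational(-1, 2), Add(-343628, 25914)) = Mul(Rational(-1, 2), -317714) = 158857)
Pow(Add(n, J), -1) = Pow(Add(158857, -91049), -1) = Pow(67808, -1) = Rational(1, 67808)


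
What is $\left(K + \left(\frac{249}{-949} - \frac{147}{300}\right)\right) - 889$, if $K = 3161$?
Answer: $\frac{215541399}{94900} \approx 2271.2$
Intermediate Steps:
$\left(K + \left(\frac{249}{-949} - \frac{147}{300}\right)\right) - 889 = \left(3161 + \left(\frac{249}{-949} - \frac{147}{300}\right)\right) - 889 = \left(3161 + \left(249 \left(- \frac{1}{949}\right) - \frac{49}{100}\right)\right) - 889 = \left(3161 - \frac{71401}{94900}\right) - 889 = \frac{299907499}{94900} - 889 = \frac{215541399}{94900}$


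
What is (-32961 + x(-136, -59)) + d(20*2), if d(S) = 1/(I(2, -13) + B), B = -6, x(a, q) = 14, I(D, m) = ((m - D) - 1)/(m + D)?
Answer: -1647361/50 ≈ -32947.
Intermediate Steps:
I(D, m) = (-1 + m - D)/(D + m)
d(S) = -11/50 (d(S) = 1/((-1 - 13 - 1*2)/(2 - 13) - 6) = 1/((-1 - 13 - 2)/(-11) - 6) = 1/(-1/11*(-16) - 6) = 1/(16/11 - 6) = 1/(-50/11) = -11/50)
(-32961 + x(-136, -59)) + d(20*2) = (-32961 + 14) - 11/50 = -32947 - 11/50 = -1647361/50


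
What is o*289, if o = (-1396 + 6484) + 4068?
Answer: 2646084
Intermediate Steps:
o = 9156 (o = 5088 + 4068 = 9156)
o*289 = 9156*289 = 2646084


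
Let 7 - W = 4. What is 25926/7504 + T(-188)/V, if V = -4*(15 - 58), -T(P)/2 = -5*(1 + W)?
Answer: 594929/161336 ≈ 3.6875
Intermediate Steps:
W = 3 (W = 7 - 1*4 = 7 - 4 = 3)
T(P) = 40 (T(P) = -(-10)*(1 + 3) = -(-10)*4 = -2*(-20) = 40)
V = 172 (V = -4*(-43) = 172)
25926/7504 + T(-188)/V = 25926/7504 + 40/172 = 25926*(1/7504) + 40*(1/172) = 12963/3752 + 10/43 = 594929/161336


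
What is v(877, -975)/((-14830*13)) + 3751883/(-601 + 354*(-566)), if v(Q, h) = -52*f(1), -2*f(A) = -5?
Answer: -5563841524/298031095 ≈ -18.669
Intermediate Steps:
f(A) = 5/2 (f(A) = -½*(-5) = 5/2)
v(Q, h) = -130 (v(Q, h) = -52*5/2 = -130)
v(877, -975)/((-14830*13)) + 3751883/(-601 + 354*(-566)) = -130/((-14830*13)) + 3751883/(-601 + 354*(-566)) = -130/(-192790) + 3751883/(-601 - 200364) = -130*(-1/192790) + 3751883/(-200965) = 1/1483 + 3751883*(-1/200965) = 1/1483 - 3751883/200965 = -5563841524/298031095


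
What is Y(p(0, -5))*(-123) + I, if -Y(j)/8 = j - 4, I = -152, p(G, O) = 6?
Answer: 1816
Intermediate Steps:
Y(j) = 32 - 8*j (Y(j) = -8*(j - 4) = -8*(-4 + j) = 32 - 8*j)
Y(p(0, -5))*(-123) + I = (32 - 8*6)*(-123) - 152 = (32 - 48)*(-123) - 152 = -16*(-123) - 152 = 1968 - 152 = 1816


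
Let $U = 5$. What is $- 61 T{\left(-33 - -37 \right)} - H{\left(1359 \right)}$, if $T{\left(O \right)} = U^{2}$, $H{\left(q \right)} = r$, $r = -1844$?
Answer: $319$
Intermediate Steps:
$H{\left(q \right)} = -1844$
$T{\left(O \right)} = 25$ ($T{\left(O \right)} = 5^{2} = 25$)
$- 61 T{\left(-33 - -37 \right)} - H{\left(1359 \right)} = \left(-61\right) 25 - -1844 = -1525 + 1844 = 319$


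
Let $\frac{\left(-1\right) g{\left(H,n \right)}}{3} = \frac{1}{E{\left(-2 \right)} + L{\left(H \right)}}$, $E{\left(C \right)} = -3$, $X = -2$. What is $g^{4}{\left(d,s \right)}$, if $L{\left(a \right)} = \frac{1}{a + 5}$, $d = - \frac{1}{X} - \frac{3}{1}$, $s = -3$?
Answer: $\frac{50625}{28561} \approx 1.7725$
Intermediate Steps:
$d = - \frac{5}{2}$ ($d = - \frac{1}{-2} - \frac{3}{1} = \left(-1\right) \left(- \frac{1}{2}\right) - 3 = \frac{1}{2} - 3 = - \frac{5}{2} \approx -2.5$)
$L{\left(a \right)} = \frac{1}{5 + a}$
$g{\left(H,n \right)} = - \frac{3}{-3 + \frac{1}{5 + H}}$
$g^{4}{\left(d,s \right)} = \left(\frac{3 \left(5 - \frac{5}{2}\right)}{14 + 3 \left(- \frac{5}{2}\right)}\right)^{4} = \left(3 \frac{1}{14 - \frac{15}{2}} \cdot \frac{5}{2}\right)^{4} = \left(3 \frac{1}{\frac{13}{2}} \cdot \frac{5}{2}\right)^{4} = \left(3 \cdot \frac{2}{13} \cdot \frac{5}{2}\right)^{4} = \left(\frac{15}{13}\right)^{4} = \frac{50625}{28561}$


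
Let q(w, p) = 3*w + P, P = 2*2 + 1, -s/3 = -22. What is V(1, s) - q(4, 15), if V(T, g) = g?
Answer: 49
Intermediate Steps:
s = 66 (s = -3*(-22) = 66)
P = 5 (P = 4 + 1 = 5)
q(w, p) = 5 + 3*w (q(w, p) = 3*w + 5 = 5 + 3*w)
V(1, s) - q(4, 15) = 66 - (5 + 3*4) = 66 - (5 + 12) = 66 - 1*17 = 66 - 17 = 49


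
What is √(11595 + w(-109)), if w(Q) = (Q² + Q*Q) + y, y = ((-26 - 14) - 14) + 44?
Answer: √35347 ≈ 188.01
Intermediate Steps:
y = -10 (y = (-40 - 14) + 44 = -54 + 44 = -10)
w(Q) = -10 + 2*Q² (w(Q) = (Q² + Q*Q) - 10 = (Q² + Q²) - 10 = 2*Q² - 10 = -10 + 2*Q²)
√(11595 + w(-109)) = √(11595 + (-10 + 2*(-109)²)) = √(11595 + (-10 + 2*11881)) = √(11595 + (-10 + 23762)) = √(11595 + 23752) = √35347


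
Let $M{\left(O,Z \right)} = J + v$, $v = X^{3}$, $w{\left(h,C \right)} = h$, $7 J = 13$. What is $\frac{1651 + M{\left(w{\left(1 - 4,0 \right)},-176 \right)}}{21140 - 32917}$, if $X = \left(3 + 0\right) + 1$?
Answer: $- \frac{12018}{82439} \approx -0.14578$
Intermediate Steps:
$J = \frac{13}{7}$ ($J = \frac{1}{7} \cdot 13 = \frac{13}{7} \approx 1.8571$)
$X = 4$ ($X = 3 + 1 = 4$)
$v = 64$ ($v = 4^{3} = 64$)
$M{\left(O,Z \right)} = \frac{461}{7}$ ($M{\left(O,Z \right)} = \frac{13}{7} + 64 = \frac{461}{7}$)
$\frac{1651 + M{\left(w{\left(1 - 4,0 \right)},-176 \right)}}{21140 - 32917} = \frac{1651 + \frac{461}{7}}{21140 - 32917} = \frac{12018}{7 \left(-11777\right)} = \frac{12018}{7} \left(- \frac{1}{11777}\right) = - \frac{12018}{82439}$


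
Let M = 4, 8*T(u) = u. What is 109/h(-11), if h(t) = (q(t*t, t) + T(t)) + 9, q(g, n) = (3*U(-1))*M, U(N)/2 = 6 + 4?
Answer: 872/1981 ≈ 0.44018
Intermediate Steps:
T(u) = u/8
U(N) = 20 (U(N) = 2*(6 + 4) = 2*10 = 20)
q(g, n) = 240 (q(g, n) = (3*20)*4 = 60*4 = 240)
h(t) = 249 + t/8 (h(t) = (240 + t/8) + 9 = 249 + t/8)
109/h(-11) = 109/(249 + (⅛)*(-11)) = 109/(249 - 11/8) = 109/(1981/8) = 109*(8/1981) = 872/1981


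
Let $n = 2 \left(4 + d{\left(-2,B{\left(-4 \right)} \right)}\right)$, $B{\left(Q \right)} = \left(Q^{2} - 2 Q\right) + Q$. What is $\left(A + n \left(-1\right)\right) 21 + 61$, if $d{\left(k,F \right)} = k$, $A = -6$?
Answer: $-149$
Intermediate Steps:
$B{\left(Q \right)} = Q^{2} - Q$
$n = 4$ ($n = 2 \left(4 - 2\right) = 2 \cdot 2 = 4$)
$\left(A + n \left(-1\right)\right) 21 + 61 = \left(-6 + 4 \left(-1\right)\right) 21 + 61 = \left(-6 - 4\right) 21 + 61 = \left(-10\right) 21 + 61 = -210 + 61 = -149$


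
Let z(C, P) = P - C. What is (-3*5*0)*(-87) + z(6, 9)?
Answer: 3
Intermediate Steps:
(-3*5*0)*(-87) + z(6, 9) = (-3*5*0)*(-87) + (9 - 1*6) = -15*0*(-87) + (9 - 6) = 0*(-87) + 3 = 0 + 3 = 3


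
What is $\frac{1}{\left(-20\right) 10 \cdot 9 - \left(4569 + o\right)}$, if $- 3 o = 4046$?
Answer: $- \frac{3}{15061} \approx -0.00019919$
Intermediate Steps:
$o = - \frac{4046}{3}$ ($o = \left(- \frac{1}{3}\right) 4046 = - \frac{4046}{3} \approx -1348.7$)
$\frac{1}{\left(-20\right) 10 \cdot 9 - \left(4569 + o\right)} = \frac{1}{\left(-20\right) 10 \cdot 9 - \frac{9661}{3}} = \frac{1}{\left(-200\right) 9 + \left(-4569 + \frac{4046}{3}\right)} = \frac{1}{-1800 - \frac{9661}{3}} = \frac{1}{- \frac{15061}{3}} = - \frac{3}{15061}$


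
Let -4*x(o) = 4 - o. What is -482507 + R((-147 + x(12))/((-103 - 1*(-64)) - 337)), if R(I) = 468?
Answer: -482039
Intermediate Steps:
x(o) = -1 + o/4 (x(o) = -(4 - o)/4 = -1 + o/4)
-482507 + R((-147 + x(12))/((-103 - 1*(-64)) - 337)) = -482507 + 468 = -482039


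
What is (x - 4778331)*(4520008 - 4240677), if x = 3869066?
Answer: -253985901715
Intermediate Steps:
(x - 4778331)*(4520008 - 4240677) = (3869066 - 4778331)*(4520008 - 4240677) = -909265*279331 = -253985901715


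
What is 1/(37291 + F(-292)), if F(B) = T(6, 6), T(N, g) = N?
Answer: 1/37297 ≈ 2.6812e-5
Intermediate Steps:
F(B) = 6
1/(37291 + F(-292)) = 1/(37291 + 6) = 1/37297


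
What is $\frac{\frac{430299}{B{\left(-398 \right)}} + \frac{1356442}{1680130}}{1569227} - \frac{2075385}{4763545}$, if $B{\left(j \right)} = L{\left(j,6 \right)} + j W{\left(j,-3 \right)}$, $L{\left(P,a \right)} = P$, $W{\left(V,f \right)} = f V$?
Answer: $- \frac{10409703569720031406459}{23892956886348971238598} \approx -0.43568$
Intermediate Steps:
$W{\left(V,f \right)} = V f$
$B{\left(j \right)} = j - 3 j^{2}$ ($B{\left(j \right)} = j + j j \left(-3\right) = j + j \left(- 3 j\right) = j - 3 j^{2}$)
$\frac{\frac{430299}{B{\left(-398 \right)}} + \frac{1356442}{1680130}}{1569227} - \frac{2075385}{4763545} = \frac{\frac{430299}{\left(-398\right) \left(1 - -1194\right)} + \frac{1356442}{1680130}}{1569227} - \frac{2075385}{4763545} = \left(\frac{430299}{\left(-398\right) \left(1 + 1194\right)} + 1356442 \cdot \frac{1}{1680130}\right) \frac{1}{1569227} - \frac{415077}{952709} = \left(\frac{430299}{\left(-398\right) 1195} + \frac{678221}{840065}\right) \frac{1}{1569227} - \frac{415077}{952709} = \left(\frac{430299}{-475610} + \frac{678221}{840065}\right) \frac{1}{1569227} - \frac{415077}{952709} = \left(430299 \left(- \frac{1}{475610}\right) + \frac{678221}{840065}\right) \frac{1}{1569227} - \frac{415077}{952709} = \left(- \frac{430299}{475610} + \frac{678221}{840065}\right) \frac{1}{1569227} - \frac{415077}{952709} = \left(- \frac{1556417585}{15981732586}\right) \frac{1}{1569227} - \frac{415077}{952709} = - \frac{1556417585}{25078966280731022} - \frac{415077}{952709} = - \frac{10409703569720031406459}{23892956886348971238598}$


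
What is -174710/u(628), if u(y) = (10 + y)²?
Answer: -87355/203522 ≈ -0.42922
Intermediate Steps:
-174710/u(628) = -174710/(10 + 628)² = -174710/(638²) = -174710/407044 = -174710*1/407044 = -87355/203522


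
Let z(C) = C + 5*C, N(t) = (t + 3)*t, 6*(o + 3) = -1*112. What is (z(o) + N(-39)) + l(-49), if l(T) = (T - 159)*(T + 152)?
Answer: -20150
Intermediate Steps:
l(T) = (-159 + T)*(152 + T)
o = -65/3 (o = -3 + (-1*112)/6 = -3 + (⅙)*(-112) = -3 - 56/3 = -65/3 ≈ -21.667)
N(t) = t*(3 + t) (N(t) = (3 + t)*t = t*(3 + t))
z(C) = 6*C
(z(o) + N(-39)) + l(-49) = (6*(-65/3) - 39*(3 - 39)) + (-24168 + (-49)² - 7*(-49)) = (-130 - 39*(-36)) + (-24168 + 2401 + 343) = (-130 + 1404) - 21424 = 1274 - 21424 = -20150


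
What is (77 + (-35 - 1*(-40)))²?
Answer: 6724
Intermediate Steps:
(77 + (-35 - 1*(-40)))² = (77 + (-35 + 40))² = (77 + 5)² = 82² = 6724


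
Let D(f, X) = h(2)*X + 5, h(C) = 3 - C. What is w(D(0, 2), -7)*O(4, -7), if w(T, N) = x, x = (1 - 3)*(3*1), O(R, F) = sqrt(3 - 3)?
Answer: 0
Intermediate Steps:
D(f, X) = 5 + X (D(f, X) = (3 - 1*2)*X + 5 = (3 - 2)*X + 5 = 1*X + 5 = X + 5 = 5 + X)
O(R, F) = 0 (O(R, F) = sqrt(0) = 0)
x = -6 (x = -2*3 = -6)
w(T, N) = -6
w(D(0, 2), -7)*O(4, -7) = -6*0 = 0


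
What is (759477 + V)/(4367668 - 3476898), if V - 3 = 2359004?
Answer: 1559242/445385 ≈ 3.5009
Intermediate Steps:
V = 2359007 (V = 3 + 2359004 = 2359007)
(759477 + V)/(4367668 - 3476898) = (759477 + 2359007)/(4367668 - 3476898) = 3118484/890770 = 3118484*(1/890770) = 1559242/445385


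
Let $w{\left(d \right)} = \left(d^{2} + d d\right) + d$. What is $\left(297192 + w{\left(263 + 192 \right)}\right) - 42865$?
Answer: $668832$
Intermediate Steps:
$w{\left(d \right)} = d + 2 d^{2}$ ($w{\left(d \right)} = \left(d^{2} + d^{2}\right) + d = 2 d^{2} + d = d + 2 d^{2}$)
$\left(297192 + w{\left(263 + 192 \right)}\right) - 42865 = \left(297192 + \left(263 + 192\right) \left(1 + 2 \left(263 + 192\right)\right)\right) - 42865 = \left(297192 + 455 \left(1 + 2 \cdot 455\right)\right) - 42865 = \left(297192 + 455 \left(1 + 910\right)\right) - 42865 = \left(297192 + 455 \cdot 911\right) - 42865 = \left(297192 + 414505\right) - 42865 = 711697 - 42865 = 668832$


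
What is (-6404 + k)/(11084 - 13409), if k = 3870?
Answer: 2534/2325 ≈ 1.0899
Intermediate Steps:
(-6404 + k)/(11084 - 13409) = (-6404 + 3870)/(11084 - 13409) = -2534/(-2325) = -2534*(-1/2325) = 2534/2325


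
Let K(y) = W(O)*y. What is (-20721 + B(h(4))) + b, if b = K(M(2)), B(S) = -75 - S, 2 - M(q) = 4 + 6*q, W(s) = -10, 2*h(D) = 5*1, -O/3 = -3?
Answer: -41317/2 ≈ -20659.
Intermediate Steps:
O = 9 (O = -3*(-3) = 9)
h(D) = 5/2 (h(D) = (5*1)/2 = (1/2)*5 = 5/2)
M(q) = -2 - 6*q (M(q) = 2 - (4 + 6*q) = 2 + (-4 - 6*q) = -2 - 6*q)
K(y) = -10*y
b = 140 (b = -10*(-2 - 6*2) = -10*(-2 - 12) = -10*(-14) = 140)
(-20721 + B(h(4))) + b = (-20721 + (-75 - 1*5/2)) + 140 = (-20721 + (-75 - 5/2)) + 140 = (-20721 - 155/2) + 140 = -41597/2 + 140 = -41317/2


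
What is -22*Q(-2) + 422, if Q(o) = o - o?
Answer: 422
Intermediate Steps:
Q(o) = 0
-22*Q(-2) + 422 = -22*0 + 422 = 0 + 422 = 422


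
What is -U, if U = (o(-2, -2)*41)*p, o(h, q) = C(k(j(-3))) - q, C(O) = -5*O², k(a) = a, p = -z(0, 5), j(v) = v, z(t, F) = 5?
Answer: -8815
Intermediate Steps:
p = -5 (p = -1*5 = -5)
o(h, q) = -45 - q (o(h, q) = -5*(-3)² - q = -5*9 - q = -45 - q)
U = 8815 (U = ((-45 - 1*(-2))*41)*(-5) = ((-45 + 2)*41)*(-5) = -43*41*(-5) = -1763*(-5) = 8815)
-U = -1*8815 = -8815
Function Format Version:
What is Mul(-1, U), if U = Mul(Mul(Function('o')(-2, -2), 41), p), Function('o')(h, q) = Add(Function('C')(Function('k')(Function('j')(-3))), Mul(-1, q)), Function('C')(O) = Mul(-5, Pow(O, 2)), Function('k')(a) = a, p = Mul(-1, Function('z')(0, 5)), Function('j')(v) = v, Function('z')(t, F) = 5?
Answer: -8815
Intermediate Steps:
p = -5 (p = Mul(-1, 5) = -5)
Function('o')(h, q) = Add(-45, Mul(-1, q)) (Function('o')(h, q) = Add(Mul(-5, Pow(-3, 2)), Mul(-1, q)) = Add(Mul(-5, 9), Mul(-1, q)) = Add(-45, Mul(-1, q)))
U = 8815 (U = Mul(Mul(Add(-45, Mul(-1, -2)), 41), -5) = Mul(Mul(Add(-45, 2), 41), -5) = Mul(Mul(-43, 41), -5) = Mul(-1763, -5) = 8815)
Mul(-1, U) = Mul(-1, 8815) = -8815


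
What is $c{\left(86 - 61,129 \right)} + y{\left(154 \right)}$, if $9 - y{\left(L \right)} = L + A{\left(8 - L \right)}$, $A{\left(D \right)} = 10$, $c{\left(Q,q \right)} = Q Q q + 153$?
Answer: $80623$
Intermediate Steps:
$c{\left(Q,q \right)} = 153 + q Q^{2}$ ($c{\left(Q,q \right)} = Q^{2} q + 153 = q Q^{2} + 153 = 153 + q Q^{2}$)
$y{\left(L \right)} = -1 - L$ ($y{\left(L \right)} = 9 - \left(L + 10\right) = 9 - \left(10 + L\right) = -1 - L$)
$c{\left(86 - 61,129 \right)} + y{\left(154 \right)} = \left(153 + 129 \left(86 - 61\right)^{2}\right) - 155 = \left(153 + 129 \cdot 25^{2}\right) - 155 = \left(153 + 129 \cdot 625\right) - 155 = \left(153 + 80625\right) - 155 = 80778 - 155 = 80623$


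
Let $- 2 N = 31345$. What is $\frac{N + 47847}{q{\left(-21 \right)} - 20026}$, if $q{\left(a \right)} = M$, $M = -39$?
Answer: $- \frac{64349}{40130} \approx -1.6035$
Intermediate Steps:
$q{\left(a \right)} = -39$
$N = - \frac{31345}{2}$ ($N = \left(- \frac{1}{2}\right) 31345 = - \frac{31345}{2} \approx -15673.0$)
$\frac{N + 47847}{q{\left(-21 \right)} - 20026} = \frac{- \frac{31345}{2} + 47847}{-39 - 20026} = \frac{64349}{2 \left(-20065\right)} = \frac{64349}{2} \left(- \frac{1}{20065}\right) = - \frac{64349}{40130}$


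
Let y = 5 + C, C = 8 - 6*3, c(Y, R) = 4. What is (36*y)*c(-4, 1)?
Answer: -720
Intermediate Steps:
C = -10 (C = 8 - 1*18 = 8 - 18 = -10)
y = -5 (y = 5 - 10 = -5)
(36*y)*c(-4, 1) = (36*(-5))*4 = -180*4 = -720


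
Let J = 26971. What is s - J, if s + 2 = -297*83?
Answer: -51624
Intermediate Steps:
s = -24653 (s = -2 - 297*83 = -2 - 24651 = -24653)
s - J = -24653 - 1*26971 = -24653 - 26971 = -51624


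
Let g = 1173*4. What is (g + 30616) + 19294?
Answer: 54602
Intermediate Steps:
g = 4692
(g + 30616) + 19294 = (4692 + 30616) + 19294 = 35308 + 19294 = 54602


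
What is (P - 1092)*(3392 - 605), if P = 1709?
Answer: 1719579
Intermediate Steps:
(P - 1092)*(3392 - 605) = (1709 - 1092)*(3392 - 605) = 617*2787 = 1719579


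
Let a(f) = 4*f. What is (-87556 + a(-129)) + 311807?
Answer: 223735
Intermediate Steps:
(-87556 + a(-129)) + 311807 = (-87556 + 4*(-129)) + 311807 = (-87556 - 516) + 311807 = -88072 + 311807 = 223735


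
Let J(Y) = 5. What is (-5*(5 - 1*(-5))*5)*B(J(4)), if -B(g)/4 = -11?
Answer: -11000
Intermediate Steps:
B(g) = 44 (B(g) = -4*(-11) = 44)
(-5*(5 - 1*(-5))*5)*B(J(4)) = (-5*(5 - 1*(-5))*5)*44 = (-5*(5 + 5)*5)*44 = (-5*10*5)*44 = -50*5*44 = -250*44 = -11000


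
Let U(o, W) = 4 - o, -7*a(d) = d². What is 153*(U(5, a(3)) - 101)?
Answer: -15606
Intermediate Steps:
a(d) = -d²/7
153*(U(5, a(3)) - 101) = 153*((4 - 1*5) - 101) = 153*((4 - 5) - 101) = 153*(-1 - 101) = 153*(-102) = -15606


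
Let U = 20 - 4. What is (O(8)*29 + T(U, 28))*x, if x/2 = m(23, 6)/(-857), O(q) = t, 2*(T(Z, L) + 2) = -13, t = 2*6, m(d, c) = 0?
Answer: 0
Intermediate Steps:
U = 16
t = 12
T(Z, L) = -17/2 (T(Z, L) = -2 + (½)*(-13) = -2 - 13/2 = -17/2)
O(q) = 12
x = 0 (x = 2*(0/(-857)) = 2*(0*(-1/857)) = 2*0 = 0)
(O(8)*29 + T(U, 28))*x = (12*29 - 17/2)*0 = (348 - 17/2)*0 = (679/2)*0 = 0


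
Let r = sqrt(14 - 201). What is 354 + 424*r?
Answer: 354 + 424*I*sqrt(187) ≈ 354.0 + 5798.1*I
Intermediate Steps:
r = I*sqrt(187) (r = sqrt(-187) = I*sqrt(187) ≈ 13.675*I)
354 + 424*r = 354 + 424*(I*sqrt(187)) = 354 + 424*I*sqrt(187)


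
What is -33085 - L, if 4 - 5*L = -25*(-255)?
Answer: -159054/5 ≈ -31811.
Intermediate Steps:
L = -6371/5 (L = 4/5 - (-5)*(-255) = 4/5 - 1/5*6375 = 4/5 - 1275 = -6371/5 ≈ -1274.2)
-33085 - L = -33085 - 1*(-6371/5) = -33085 + 6371/5 = -159054/5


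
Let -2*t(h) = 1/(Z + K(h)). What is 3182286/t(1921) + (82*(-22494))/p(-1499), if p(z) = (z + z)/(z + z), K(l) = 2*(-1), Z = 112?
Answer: -701947428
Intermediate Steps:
K(l) = -2
p(z) = 1 (p(z) = (2*z)/((2*z)) = (2*z)*(1/(2*z)) = 1)
t(h) = -1/220 (t(h) = -1/(2*(112 - 2)) = -½/110 = -½*1/110 = -1/220)
3182286/t(1921) + (82*(-22494))/p(-1499) = 3182286/(-1/220) + (82*(-22494))/1 = 3182286*(-220) - 1844508*1 = -700102920 - 1844508 = -701947428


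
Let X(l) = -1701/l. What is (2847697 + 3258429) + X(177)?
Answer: 360260867/59 ≈ 6.1061e+6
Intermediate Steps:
(2847697 + 3258429) + X(177) = (2847697 + 3258429) - 1701/177 = 6106126 - 1701*1/177 = 6106126 - 567/59 = 360260867/59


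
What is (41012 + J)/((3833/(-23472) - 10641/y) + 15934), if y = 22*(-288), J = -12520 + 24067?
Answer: 54281253312/16457691143 ≈ 3.2982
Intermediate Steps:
J = 11547
y = -6336
(41012 + J)/((3833/(-23472) - 10641/y) + 15934) = (41012 + 11547)/((3833/(-23472) - 10641/(-6336)) + 15934) = 52559/((3833*(-1/23472) - 10641*(-1/6336)) + 15934) = 52559/((-3833/23472 + 3547/2112) + 15934) = 52559/(1565831/1032768 + 15934) = 52559/(16457691143/1032768) = 52559*(1032768/16457691143) = 54281253312/16457691143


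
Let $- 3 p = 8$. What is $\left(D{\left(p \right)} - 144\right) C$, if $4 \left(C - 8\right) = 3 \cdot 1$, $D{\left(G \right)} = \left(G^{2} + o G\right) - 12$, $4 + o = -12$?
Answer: $- \frac{8365}{9} \approx -929.44$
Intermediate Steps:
$o = -16$ ($o = -4 - 12 = -16$)
$p = - \frac{8}{3}$ ($p = \left(- \frac{1}{3}\right) 8 = - \frac{8}{3} \approx -2.6667$)
$D{\left(G \right)} = -12 + G^{2} - 16 G$ ($D{\left(G \right)} = \left(G^{2} - 16 G\right) - 12 = -12 + G^{2} - 16 G$)
$C = \frac{35}{4}$ ($C = 8 + \frac{3 \cdot 1}{4} = 8 + \frac{1}{4} \cdot 3 = 8 + \frac{3}{4} = \frac{35}{4} \approx 8.75$)
$\left(D{\left(p \right)} - 144\right) C = \left(\left(-12 + \left(- \frac{8}{3}\right)^{2} - - \frac{128}{3}\right) - 144\right) \frac{35}{4} = \left(\left(-12 + \frac{64}{9} + \frac{128}{3}\right) - 144\right) \frac{35}{4} = \left(\frac{340}{9} - 144\right) \frac{35}{4} = \left(- \frac{956}{9}\right) \frac{35}{4} = - \frac{8365}{9}$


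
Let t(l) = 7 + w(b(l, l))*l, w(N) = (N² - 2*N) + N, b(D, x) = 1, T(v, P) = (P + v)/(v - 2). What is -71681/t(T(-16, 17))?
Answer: -71681/7 ≈ -10240.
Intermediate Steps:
T(v, P) = (P + v)/(-2 + v)
w(N) = N² - N
t(l) = 7 (t(l) = 7 + (1*(-1 + 1))*l = 7 + (1*0)*l = 7 + 0*l = 7 + 0 = 7)
-71681/t(T(-16, 17)) = -71681/7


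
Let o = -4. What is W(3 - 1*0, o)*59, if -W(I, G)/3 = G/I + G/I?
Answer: 472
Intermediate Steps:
W(I, G) = -6*G/I (W(I, G) = -3*(G/I + G/I) = -6*G/I)
W(3 - 1*0, o)*59 = -6*(-4)/(3 - 1*0)*59 = -6*(-4)/(3 + 0)*59 = -6*(-4)/3*59 = -6*(-4)*1/3*59 = 8*59 = 472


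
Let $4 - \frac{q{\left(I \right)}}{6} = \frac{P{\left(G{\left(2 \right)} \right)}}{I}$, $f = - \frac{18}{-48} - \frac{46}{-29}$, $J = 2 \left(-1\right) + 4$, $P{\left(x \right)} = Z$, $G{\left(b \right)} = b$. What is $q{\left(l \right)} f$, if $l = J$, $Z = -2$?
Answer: $\frac{6825}{116} \approx 58.836$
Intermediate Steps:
$P{\left(x \right)} = -2$
$J = 2$ ($J = -2 + 4 = 2$)
$f = \frac{455}{232}$ ($f = \left(-18\right) \left(- \frac{1}{48}\right) - - \frac{46}{29} = \frac{3}{8} + \frac{46}{29} = \frac{455}{232} \approx 1.9612$)
$l = 2$
$q{\left(I \right)} = 24 + \frac{12}{I}$ ($q{\left(I \right)} = 24 - 6 \left(- \frac{2}{I}\right) = 24 + \frac{12}{I}$)
$q{\left(l \right)} f = \left(24 + \frac{12}{2}\right) \frac{455}{232} = \left(24 + 12 \cdot \frac{1}{2}\right) \frac{455}{232} = \left(24 + 6\right) \frac{455}{232} = 30 \cdot \frac{455}{232} = \frac{6825}{116}$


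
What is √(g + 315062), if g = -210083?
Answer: √104979 ≈ 324.00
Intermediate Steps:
√(g + 315062) = √(-210083 + 315062) = √104979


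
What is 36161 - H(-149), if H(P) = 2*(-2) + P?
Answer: 36314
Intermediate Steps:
H(P) = -4 + P
36161 - H(-149) = 36161 - (-4 - 149) = 36161 - 1*(-153) = 36161 + 153 = 36314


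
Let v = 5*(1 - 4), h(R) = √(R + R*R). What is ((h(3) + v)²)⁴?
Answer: 6911347761 - 3809196720*√3 ≈ 3.1363e+8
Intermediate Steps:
h(R) = √(R + R²)
v = -15 (v = 5*(-3) = -15)
((h(3) + v)²)⁴ = ((√(3*(1 + 3)) - 15)²)⁴ = ((√(3*4) - 15)²)⁴ = ((√12 - 15)²)⁴ = ((2*√3 - 15)²)⁴ = ((-15 + 2*√3)²)⁴ = (-15 + 2*√3)⁸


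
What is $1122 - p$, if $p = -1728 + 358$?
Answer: $2492$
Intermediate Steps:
$p = -1370$
$1122 - p = 1122 - -1370 = 1122 + 1370 = 2492$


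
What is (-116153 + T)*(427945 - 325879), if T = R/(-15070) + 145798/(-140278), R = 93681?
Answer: -6265871451496287207/528497365 ≈ -1.1856e+10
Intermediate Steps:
T = -7669279589/1056994730 (T = 93681/(-15070) + 145798/(-140278) = 93681*(-1/15070) + 145798*(-1/140278) = -93681/15070 - 72899/70139 = -7669279589/1056994730 ≈ -7.2557)
(-116153 + T)*(427945 - 325879) = (-116153 - 7669279589/1056994730)*(427945 - 325879) = -122780778153279/1056994730*102066 = -6265871451496287207/528497365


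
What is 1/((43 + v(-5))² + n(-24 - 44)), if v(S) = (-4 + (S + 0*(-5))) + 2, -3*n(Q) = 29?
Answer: 3/3859 ≈ 0.00077740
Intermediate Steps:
n(Q) = -29/3 (n(Q) = -⅓*29 = -29/3)
v(S) = -2 + S (v(S) = (-4 + (S + 0)) + 2 = (-4 + S) + 2 = -2 + S)
1/((43 + v(-5))² + n(-24 - 44)) = 1/((43 + (-2 - 5))² - 29/3) = 1/((43 - 7)² - 29/3) = 1/(36² - 29/3) = 1/(1296 - 29/3) = 1/(3859/3) = 3/3859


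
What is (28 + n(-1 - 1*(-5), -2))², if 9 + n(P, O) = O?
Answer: 289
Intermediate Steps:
n(P, O) = -9 + O
(28 + n(-1 - 1*(-5), -2))² = (28 + (-9 - 2))² = (28 - 11)² = 17² = 289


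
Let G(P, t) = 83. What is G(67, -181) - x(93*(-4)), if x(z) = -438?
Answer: 521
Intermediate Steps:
G(67, -181) - x(93*(-4)) = 83 - 1*(-438) = 83 + 438 = 521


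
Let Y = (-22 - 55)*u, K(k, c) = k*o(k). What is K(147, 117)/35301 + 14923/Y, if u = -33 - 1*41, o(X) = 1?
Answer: 25125449/9578338 ≈ 2.6232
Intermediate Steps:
u = -74 (u = -33 - 41 = -74)
K(k, c) = k (K(k, c) = k*1 = k)
Y = 5698 (Y = (-22 - 55)*(-74) = -77*(-74) = 5698)
K(147, 117)/35301 + 14923/Y = 147/35301 + 14923/5698 = 147*(1/35301) + 14923*(1/5698) = 7/1681 + 14923/5698 = 25125449/9578338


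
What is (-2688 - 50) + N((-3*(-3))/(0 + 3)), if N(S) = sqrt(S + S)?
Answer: -2738 + sqrt(6) ≈ -2735.6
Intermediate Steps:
N(S) = sqrt(2)*sqrt(S) (N(S) = sqrt(2*S) = sqrt(2)*sqrt(S))
(-2688 - 50) + N((-3*(-3))/(0 + 3)) = (-2688 - 50) + sqrt(2)*sqrt((-3*(-3))/(0 + 3)) = -2738 + sqrt(2)*sqrt(9/3) = -2738 + sqrt(2)*sqrt(9*(1/3)) = -2738 + sqrt(2)*sqrt(3) = -2738 + sqrt(6)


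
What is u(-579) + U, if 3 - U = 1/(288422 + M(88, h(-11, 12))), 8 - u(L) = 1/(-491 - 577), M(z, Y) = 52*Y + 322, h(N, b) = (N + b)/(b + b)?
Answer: 20354865865/1850285436 ≈ 11.001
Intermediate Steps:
h(N, b) = (N + b)/(2*b) (h(N, b) = (N + b)/((2*b)) = (N + b)*(1/(2*b)) = (N + b)/(2*b))
M(z, Y) = 322 + 52*Y
u(L) = 8545/1068 (u(L) = 8 - 1/(-491 - 577) = 8 - 1/(-1068) = 8 - 1*(-1/1068) = 8 + 1/1068 = 8545/1068)
U = 5197425/1732477 (U = 3 - 1/(288422 + (322 + 52*((½)*(-11 + 12)/12))) = 3 - 1/(288422 + (322 + 52*((½)*(1/12)*1))) = 3 - 1/(288422 + (322 + 52*(1/24))) = 3 - 1/(288422 + (322 + 13/6)) = 3 - 1/(288422 + 1945/6) = 3 - 1/1732477/6 = 3 - 1*6/1732477 = 3 - 6/1732477 = 5197425/1732477 ≈ 3.0000)
u(-579) + U = 8545/1068 + 5197425/1732477 = 20354865865/1850285436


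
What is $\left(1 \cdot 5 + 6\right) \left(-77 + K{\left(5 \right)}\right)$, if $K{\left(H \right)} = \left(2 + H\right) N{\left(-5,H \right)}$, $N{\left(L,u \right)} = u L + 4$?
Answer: $-2464$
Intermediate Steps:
$N{\left(L,u \right)} = 4 + L u$ ($N{\left(L,u \right)} = L u + 4 = 4 + L u$)
$K{\left(H \right)} = \left(2 + H\right) \left(4 - 5 H\right)$
$\left(1 \cdot 5 + 6\right) \left(-77 + K{\left(5 \right)}\right) = \left(1 \cdot 5 + 6\right) \left(-77 - \left(-4 + 5 \cdot 5\right) \left(2 + 5\right)\right) = \left(5 + 6\right) \left(-77 - \left(-4 + 25\right) 7\right) = 11 \left(-77 - 21 \cdot 7\right) = 11 \left(-77 - 147\right) = 11 \left(-224\right) = -2464$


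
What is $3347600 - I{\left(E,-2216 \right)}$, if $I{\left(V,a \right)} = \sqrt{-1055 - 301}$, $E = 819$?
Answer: $3347600 - 2 i \sqrt{339} \approx 3.3476 \cdot 10^{6} - 36.824 i$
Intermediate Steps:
$I{\left(V,a \right)} = 2 i \sqrt{339}$ ($I{\left(V,a \right)} = \sqrt{-1356} = 2 i \sqrt{339}$)
$3347600 - I{\left(E,-2216 \right)} = 3347600 - 2 i \sqrt{339}$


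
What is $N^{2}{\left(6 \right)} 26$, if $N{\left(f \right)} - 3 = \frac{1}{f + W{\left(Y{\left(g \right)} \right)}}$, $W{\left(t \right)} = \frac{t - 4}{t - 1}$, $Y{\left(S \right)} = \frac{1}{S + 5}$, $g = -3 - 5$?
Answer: $\frac{343850}{1369} \approx 251.17$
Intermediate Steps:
$g = -8$ ($g = -3 - 5 = -8$)
$Y{\left(S \right)} = \frac{1}{5 + S}$
$W{\left(t \right)} = \frac{-4 + t}{-1 + t}$
$N{\left(f \right)} = 3 + \frac{1}{\frac{13}{4} + f}$ ($N{\left(f \right)} = 3 + \frac{1}{f + \frac{-4 + \frac{1}{5 - 8}}{-1 + \frac{1}{5 - 8}}} = 3 + \frac{1}{f + \frac{-4 + \frac{1}{-3}}{-1 + \frac{1}{-3}}} = 3 + \frac{1}{f + \frac{-4 - \frac{1}{3}}{-1 - \frac{1}{3}}} = 3 + \frac{1}{f + \frac{1}{- \frac{4}{3}} \left(- \frac{13}{3}\right)} = 3 + \frac{1}{f - - \frac{13}{4}} = 3 + \frac{1}{f + \frac{13}{4}} = 3 + \frac{1}{\frac{13}{4} + f}$)
$N^{2}{\left(6 \right)} 26 = \left(\frac{43 + 12 \cdot 6}{13 + 4 \cdot 6}\right)^{2} \cdot 26 = \left(\frac{43 + 72}{13 + 24}\right)^{2} \cdot 26 = \left(\frac{1}{37} \cdot 115\right)^{2} \cdot 26 = \left(\frac{115}{37}\right)^{2} \cdot 26 = \frac{13225}{1369} \cdot 26 = \frac{343850}{1369}$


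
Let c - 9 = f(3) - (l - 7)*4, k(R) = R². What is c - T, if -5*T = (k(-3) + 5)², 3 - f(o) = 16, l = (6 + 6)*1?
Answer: 76/5 ≈ 15.200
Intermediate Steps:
l = 12 (l = 12*1 = 12)
f(o) = -13 (f(o) = 3 - 1*16 = 3 - 16 = -13)
c = -24 (c = 9 + (-13 - (12 - 7)*4) = 9 + (-13 - 5*4) = 9 + (-13 - 1*20) = 9 + (-13 - 20) = 9 - 33 = -24)
T = -196/5 (T = -((-3)² + 5)²/5 = -(9 + 5)²/5 = -⅕*14² = -⅕*196 = -196/5 ≈ -39.200)
c - T = -24 - 1*(-196/5) = -24 + 196/5 = 76/5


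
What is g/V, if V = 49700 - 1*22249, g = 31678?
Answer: 31678/27451 ≈ 1.1540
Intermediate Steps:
V = 27451 (V = 49700 - 22249 = 27451)
g/V = 31678/27451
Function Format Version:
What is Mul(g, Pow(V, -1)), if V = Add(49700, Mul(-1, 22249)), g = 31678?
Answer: Rational(31678, 27451) ≈ 1.1540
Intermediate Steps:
V = 27451 (V = Add(49700, -22249) = 27451)
Mul(g, Pow(V, -1)) = Mul(31678, Pow(27451, -1)) = Mul(31678, Rational(1, 27451)) = Rational(31678, 27451)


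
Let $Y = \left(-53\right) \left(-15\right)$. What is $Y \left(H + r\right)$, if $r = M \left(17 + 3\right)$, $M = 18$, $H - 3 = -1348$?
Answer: $-783075$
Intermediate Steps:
$Y = 795$
$H = -1345$ ($H = 3 - 1348 = -1345$)
$r = 360$ ($r = 18 \left(17 + 3\right) = 18 \cdot 20 = 360$)
$Y \left(H + r\right) = 795 \left(-1345 + 360\right) = 795 \left(-985\right) = -783075$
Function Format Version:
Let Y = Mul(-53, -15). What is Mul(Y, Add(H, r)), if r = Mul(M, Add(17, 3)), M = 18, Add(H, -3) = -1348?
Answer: -783075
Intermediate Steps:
Y = 795
H = -1345 (H = Add(3, -1348) = -1345)
r = 360 (r = Mul(18, Add(17, 3)) = Mul(18, 20) = 360)
Mul(Y, Add(H, r)) = Mul(795, Add(-1345, 360)) = Mul(795, -985) = -783075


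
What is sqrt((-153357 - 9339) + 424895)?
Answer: 7*sqrt(5351) ≈ 512.05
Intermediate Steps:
sqrt((-153357 - 9339) + 424895) = sqrt(-162696 + 424895) = sqrt(262199) = 7*sqrt(5351)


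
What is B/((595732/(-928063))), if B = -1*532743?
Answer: 494419066809/595732 ≈ 8.2994e+5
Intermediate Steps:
B = -532743
B/((595732/(-928063))) = -532743/(595732/(-928063)) = -532743/(595732*(-1/928063)) = -532743/(-595732/928063) = -532743*(-928063/595732) = 494419066809/595732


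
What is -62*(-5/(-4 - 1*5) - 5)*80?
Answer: 198400/9 ≈ 22044.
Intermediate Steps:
-62*(-5/(-4 - 1*5) - 5)*80 = -62*(-5/(-4 - 5) - 5)*80 = -62*(-5/(-9) - 5)*80 = -62*(-1/9*(-5) - 5)*80 = -62*(5/9 - 5)*80 = -62*(-40/9)*80 = (2480/9)*80 = 198400/9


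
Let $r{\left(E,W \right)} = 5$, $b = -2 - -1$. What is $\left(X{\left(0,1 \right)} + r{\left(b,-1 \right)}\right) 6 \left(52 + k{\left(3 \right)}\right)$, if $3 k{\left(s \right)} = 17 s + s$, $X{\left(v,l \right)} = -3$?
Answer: $840$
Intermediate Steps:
$b = -1$ ($b = -2 + 1 = -1$)
$k{\left(s \right)} = 6 s$ ($k{\left(s \right)} = \frac{17 s + s}{3} = \frac{18 s}{3} = 6 s$)
$\left(X{\left(0,1 \right)} + r{\left(b,-1 \right)}\right) 6 \left(52 + k{\left(3 \right)}\right) = \left(-3 + 5\right) 6 \left(52 + 6 \cdot 3\right) = 2 \cdot 6 \left(52 + 18\right) = 12 \cdot 70 = 840$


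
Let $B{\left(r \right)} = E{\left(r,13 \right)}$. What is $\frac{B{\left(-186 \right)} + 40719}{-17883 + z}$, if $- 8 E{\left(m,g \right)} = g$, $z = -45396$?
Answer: $- \frac{325739}{506232} \approx -0.64346$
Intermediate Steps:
$E{\left(m,g \right)} = - \frac{g}{8}$
$B{\left(r \right)} = - \frac{13}{8}$ ($B{\left(r \right)} = \left(- \frac{1}{8}\right) 13 = - \frac{13}{8}$)
$\frac{B{\left(-186 \right)} + 40719}{-17883 + z} = \frac{- \frac{13}{8} + 40719}{-17883 - 45396} = \frac{325739}{8 \left(-63279\right)} = \frac{325739}{8} \left(- \frac{1}{63279}\right) = - \frac{325739}{506232}$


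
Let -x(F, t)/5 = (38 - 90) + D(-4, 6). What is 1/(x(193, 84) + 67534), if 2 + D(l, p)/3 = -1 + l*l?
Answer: 1/67599 ≈ 1.4793e-5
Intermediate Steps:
D(l, p) = -9 + 3*l**2 (D(l, p) = -6 + 3*(-1 + l*l) = -6 + 3*(-1 + l**2) = -6 + (-3 + 3*l**2) = -9 + 3*l**2)
x(F, t) = 65 (x(F, t) = -5*((38 - 90) + (-9 + 3*(-4)**2)) = -5*(-52 + (-9 + 3*16)) = -5*(-52 + (-9 + 48)) = -5*(-52 + 39) = -5*(-13) = 65)
1/(x(193, 84) + 67534) = 1/(65 + 67534) = 1/67599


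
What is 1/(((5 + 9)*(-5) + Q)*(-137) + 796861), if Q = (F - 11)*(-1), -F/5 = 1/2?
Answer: 2/1609203 ≈ 1.2429e-6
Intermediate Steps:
F = -5/2 ≈ -2.5000
Q = 27/2 (Q = (-5/2 - 11)*(-1) = -27/2*(-1) = 27/2 ≈ 13.500)
1/(((5 + 9)*(-5) + Q)*(-137) + 796861) = 1/(((5 + 9)*(-5) + 27/2)*(-137) + 796861) = 1/((14*(-5) + 27/2)*(-137) + 796861) = 1/((-70 + 27/2)*(-137) + 796861) = 1/(-113/2*(-137) + 796861) = 1/(15481/2 + 796861) = 1/(1609203/2) = 2/1609203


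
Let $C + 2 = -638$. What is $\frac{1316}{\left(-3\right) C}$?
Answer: $\frac{329}{480} \approx 0.68542$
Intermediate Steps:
$C = -640$ ($C = -2 - 638 = -640$)
$\frac{1316}{\left(-3\right) C} = \frac{1316}{\left(-3\right) \left(-640\right)} = \frac{1316}{1920} = 1316 \cdot \frac{1}{1920} = \frac{329}{480}$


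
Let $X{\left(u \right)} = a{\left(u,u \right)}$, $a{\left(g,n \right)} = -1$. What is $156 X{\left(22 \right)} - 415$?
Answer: $-571$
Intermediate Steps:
$X{\left(u \right)} = -1$
$156 X{\left(22 \right)} - 415 = 156 \left(-1\right) - 415 = -156 - 415 = -571$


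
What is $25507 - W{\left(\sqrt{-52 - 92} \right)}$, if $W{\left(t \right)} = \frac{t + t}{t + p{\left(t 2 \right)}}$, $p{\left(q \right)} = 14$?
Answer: $\frac{2168023}{85} - \frac{84 i}{85} \approx 25506.0 - 0.98824 i$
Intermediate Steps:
$W{\left(t \right)} = \frac{2 t}{14 + t}$ ($W{\left(t \right)} = \frac{t + t}{t + 14} = \frac{2 t}{14 + t}$)
$25507 - W{\left(\sqrt{-52 - 92} \right)} = 25507 - \frac{2 \sqrt{-52 - 92}}{14 + \sqrt{-52 - 92}} = 25507 - \frac{2 \sqrt{-144}}{14 + \sqrt{-144}} = 25507 - \frac{2 \cdot 12 i}{14 + 12 i} = 25507 - 2 \cdot 12 i \frac{14 - 12 i}{340} = 25507 - \frac{6 i \left(14 - 12 i\right)}{85}$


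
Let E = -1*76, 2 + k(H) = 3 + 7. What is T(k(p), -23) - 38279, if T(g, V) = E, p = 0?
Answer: -38355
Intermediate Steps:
k(H) = 8 (k(H) = -2 + (3 + 7) = -2 + 10 = 8)
E = -76
T(g, V) = -76
T(k(p), -23) - 38279 = -76 - 38279 = -38355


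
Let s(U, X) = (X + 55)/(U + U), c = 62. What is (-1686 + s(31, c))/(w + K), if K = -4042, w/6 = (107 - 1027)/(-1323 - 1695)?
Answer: 17506915/41998924 ≈ 0.41684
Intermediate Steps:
w = 920/503 (w = 6*((107 - 1027)/(-1323 - 1695)) = 6*(-920/(-3018)) = 6*(-920*(-1/3018)) = 6*(460/1509) = 920/503 ≈ 1.8290)
s(U, X) = (55 + X)/(2*U) (s(U, X) = (55 + X)/((2*U)) = (55 + X)*(1/(2*U)) = (55 + X)/(2*U))
(-1686 + s(31, c))/(w + K) = (-1686 + (1/2)*(55 + 62)/31)/(920/503 - 4042) = (-1686 + (1/2)*(1/31)*117)/(-2032206/503) = (-1686 + 117/62)*(-503/2032206) = -104415/62*(-503/2032206) = 17506915/41998924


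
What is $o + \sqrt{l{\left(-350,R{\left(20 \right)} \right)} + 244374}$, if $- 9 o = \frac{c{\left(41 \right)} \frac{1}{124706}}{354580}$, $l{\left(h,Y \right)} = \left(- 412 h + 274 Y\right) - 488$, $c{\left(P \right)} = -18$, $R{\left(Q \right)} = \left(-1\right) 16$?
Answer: $\frac{1}{22109126740} + \sqrt{383702} \approx 619.44$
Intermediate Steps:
$R{\left(Q \right)} = -16$
$l{\left(h,Y \right)} = -488 - 412 h + 274 Y$
$o = \frac{1}{22109126740}$ ($o = - \frac{- \frac{18}{124706} \cdot \frac{1}{354580}}{9} = - \frac{\left(-18\right) \frac{1}{124706} \cdot \frac{1}{354580}}{9} = - \frac{\left(- \frac{9}{62353}\right) \frac{1}{354580}}{9} = \left(- \frac{1}{9}\right) \left(- \frac{9}{22109126740}\right) = \frac{1}{22109126740} \approx 4.523 \cdot 10^{-11}$)
$o + \sqrt{l{\left(-350,R{\left(20 \right)} \right)} + 244374} = \frac{1}{22109126740} + \sqrt{\left(-488 - -144200 + 274 \left(-16\right)\right) + 244374} = \frac{1}{22109126740} + \sqrt{\left(-488 + 144200 - 4384\right) + 244374} = \frac{1}{22109126740} + \sqrt{139328 + 244374} = \frac{1}{22109126740} + \sqrt{383702}$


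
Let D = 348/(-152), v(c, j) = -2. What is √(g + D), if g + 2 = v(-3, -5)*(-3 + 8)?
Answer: I*√20634/38 ≈ 3.7801*I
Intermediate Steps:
g = -12 (g = -2 - 2*(-3 + 8) = -2 - 2*5 = -2 - 10 = -12)
D = -87/38 (D = 348*(-1/152) = -87/38 ≈ -2.2895)
√(g + D) = √(-12 - 87/38) = √(-543/38) = I*√20634/38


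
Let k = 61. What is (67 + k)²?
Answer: 16384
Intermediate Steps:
(67 + k)² = (67 + 61)² = 128² = 16384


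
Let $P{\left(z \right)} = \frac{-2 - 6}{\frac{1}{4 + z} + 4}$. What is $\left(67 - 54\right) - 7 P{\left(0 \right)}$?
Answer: $\frac{445}{17} \approx 26.176$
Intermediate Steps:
$P{\left(z \right)} = - \frac{8}{4 + \frac{1}{4 + z}}$
$\left(67 - 54\right) - 7 P{\left(0 \right)} = \left(67 - 54\right) - 7 \frac{8 \left(-4 - 0\right)}{17 + 4 \cdot 0} = \left(67 - 54\right) - 7 \frac{8 \left(-4 + 0\right)}{17 + 0} = 13 - 7 \cdot 8 \cdot \frac{1}{17} \left(-4\right) = 13 - - \frac{224}{17} = 13 + \frac{224}{17} = \frac{445}{17}$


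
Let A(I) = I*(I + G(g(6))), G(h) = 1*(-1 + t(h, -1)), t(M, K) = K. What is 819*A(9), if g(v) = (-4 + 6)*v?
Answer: 51597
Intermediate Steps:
g(v) = 2*v
G(h) = -2 (G(h) = 1*(-1 - 1) = 1*(-2) = -2)
A(I) = I*(-2 + I) (A(I) = I*(I - 2) = I*(-2 + I))
819*A(9) = 819*(9*(-2 + 9)) = 819*(9*7) = 819*63 = 51597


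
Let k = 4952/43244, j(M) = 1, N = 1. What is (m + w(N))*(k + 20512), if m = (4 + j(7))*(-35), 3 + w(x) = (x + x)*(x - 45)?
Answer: -3104590580/569 ≈ -5.4562e+6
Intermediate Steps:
w(x) = -3 + 2*x*(-45 + x) (w(x) = -3 + (x + x)*(x - 45) = -3 + (2*x)*(-45 + x) = -3 + 2*x*(-45 + x))
k = 1238/10811 (k = 4952*(1/43244) = 1238/10811 ≈ 0.11451)
m = -175 (m = (4 + 1)*(-35) = 5*(-35) = -175)
(m + w(N))*(k + 20512) = (-175 + (-3 - 90*1 + 2*1²))*(1238/10811 + 20512) = (-175 + (-3 - 90 + 2*1))*(221756470/10811) = (-175 + (-3 - 90 + 2))*(221756470/10811) = (-175 - 91)*(221756470/10811) = -266*221756470/10811 = -3104590580/569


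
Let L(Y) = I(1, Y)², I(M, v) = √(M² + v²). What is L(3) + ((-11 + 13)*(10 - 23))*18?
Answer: -458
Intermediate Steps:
L(Y) = 1 + Y² (L(Y) = (√(1² + Y²))² = (√(1 + Y²))² = 1 + Y²)
L(3) + ((-11 + 13)*(10 - 23))*18 = (1 + 3²) + ((-11 + 13)*(10 - 23))*18 = (1 + 9) + (2*(-13))*18 = 10 - 26*18 = 10 - 468 = -458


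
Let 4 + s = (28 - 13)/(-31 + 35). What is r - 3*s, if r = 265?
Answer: 1063/4 ≈ 265.75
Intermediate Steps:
s = -¼ (s = -4 + (28 - 13)/(-31 + 35) = -4 + 15/4 = -¼ ≈ -0.25000)
r - 3*s = 265 - 3*(-¼) = 265 + ¾ = 1063/4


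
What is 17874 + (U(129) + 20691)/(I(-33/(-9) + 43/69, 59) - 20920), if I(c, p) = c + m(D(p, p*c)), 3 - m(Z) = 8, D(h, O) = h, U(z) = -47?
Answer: 25800212910/1443529 ≈ 17873.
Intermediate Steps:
m(Z) = -5 (m(Z) = 3 - 1*8 = 3 - 8 = -5)
I(c, p) = -5 + c (I(c, p) = c - 5 = -5 + c)
17874 + (U(129) + 20691)/(I(-33/(-9) + 43/69, 59) - 20920) = 17874 + (-47 + 20691)/((-5 + (-33/(-9) + 43/69)) - 20920) = 17874 + 20644/((-5 + (-33*(-1/9) + 43*(1/69))) - 20920) = 17874 + 20644/((-5 + (11/3 + 43/69)) - 20920) = 17874 + 20644/((-5 + 296/69) - 20920) = 17874 + 20644/(-49/69 - 20920) = 17874 + 20644/(-1443529/69) = 17874 + 20644*(-69/1443529) = 17874 - 1424436/1443529 = 25800212910/1443529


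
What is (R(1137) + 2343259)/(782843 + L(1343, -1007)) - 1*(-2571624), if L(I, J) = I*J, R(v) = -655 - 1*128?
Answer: 732343339858/284779 ≈ 2.5716e+6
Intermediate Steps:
R(v) = -783 (R(v) = -655 - 128 = -783)
(R(1137) + 2343259)/(782843 + L(1343, -1007)) - 1*(-2571624) = (-783 + 2343259)/(782843 + 1343*(-1007)) - 1*(-2571624) = 2342476/(782843 - 1352401) + 2571624 = 2342476/(-569558) + 2571624 = 2342476*(-1/569558) + 2571624 = -1171238/284779 + 2571624 = 732343339858/284779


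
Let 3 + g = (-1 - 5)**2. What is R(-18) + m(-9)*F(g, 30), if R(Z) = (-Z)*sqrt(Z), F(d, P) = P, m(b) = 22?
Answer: 660 + 54*I*sqrt(2) ≈ 660.0 + 76.368*I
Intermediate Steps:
g = 33 (g = -3 + (-1 - 5)**2 = -3 + (-6)**2 = -3 + 36 = 33)
R(Z) = -Z**(3/2)
R(-18) + m(-9)*F(g, 30) = -(-18)**(3/2) + 22*30 = -(-54)*I*sqrt(2) + 660 = 54*I*sqrt(2) + 660 = 660 + 54*I*sqrt(2)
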